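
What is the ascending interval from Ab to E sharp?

doubly augmented fifth

Counting letters A–B–C–D–E gives a fifth.
Ab→E# = 9 semitones, 2 wider than the perfect fifth (7), so doubly augmented.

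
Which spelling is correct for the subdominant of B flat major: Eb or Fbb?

Eb

Each scale degree takes a distinct letter name. Degree 4 of a scale on B must use the letter E.
Eb and Fbb are enharmonically the same pitch, but only Eb uses the letter E, so it is the correct spelling here.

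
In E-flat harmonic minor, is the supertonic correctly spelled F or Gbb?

F

Each scale degree takes a distinct letter name. Degree 2 of a scale on E must use the letter F.
F and Gbb are enharmonically the same pitch, but only F uses the letter F, so it is the correct spelling here.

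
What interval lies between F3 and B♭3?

perfect fourth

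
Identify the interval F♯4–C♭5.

The letter names run F→C, a span of 4 letter steps, so the interval is some kind of fifth.
F# to Cb is 5 semitones. A perfect fifth is 7, so 5 makes it doubly diminished.

doubly diminished fifth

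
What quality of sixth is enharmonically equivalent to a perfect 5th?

A perfect fifth spans 7 semitones.
A sixth spanning 7 semitones is diminished (the major sixth is 9).

diminished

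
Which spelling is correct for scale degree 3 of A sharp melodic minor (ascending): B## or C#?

C#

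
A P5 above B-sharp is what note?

B up a perfect fifth is F#, so the target letter is F.
From B#, a perfect fifth is 7 semitones up: F##.

F##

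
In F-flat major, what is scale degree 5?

Cb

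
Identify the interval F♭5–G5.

augmented second

Counting letters F–G gives a second.
Fb→G = 3 semitones, 1 wider than the major second (2), so augmented.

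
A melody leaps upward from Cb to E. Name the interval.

augmented third

Counting letters C–D–E gives a third.
Cb→E = 5 semitones, 1 wider than the major third (4), so augmented.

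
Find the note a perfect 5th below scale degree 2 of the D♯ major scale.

Scale degree 2 of D# major is E#.
A perfect fifth (7 semitones) below E# lands on the letter A, giving A#.

A#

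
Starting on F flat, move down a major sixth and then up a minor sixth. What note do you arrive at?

Fbb

A major sixth down from Fb is Abb (letter A, 9 semitones down).
A minor sixth up from Abb is Fbb (letter F, 8 semitones up).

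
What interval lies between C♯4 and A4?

minor sixth

Counting letters C–D–E–F–G–A gives a sixth.
C#→A = 8 semitones, 1 narrower than the major sixth (9), so minor.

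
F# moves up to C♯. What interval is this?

The letter names run F→C, a span of 4 letter steps, so the interval is some kind of fifth.
F# to C# is 7 semitones. A perfect fifth is 7, so 7 makes it perfect.

perfect fifth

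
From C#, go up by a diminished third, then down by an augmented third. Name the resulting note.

Cbb

A diminished third up from C# is Eb (letter E, 2 semitones up).
An augmented third down from Eb is Cbb (letter C, 5 semitones down).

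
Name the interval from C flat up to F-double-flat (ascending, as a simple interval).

diminished fourth

The letter names run C→F, a span of 3 letter steps, so the interval is some kind of fourth.
Cb to Fbb is 4 semitones. A perfect fourth is 5, so 4 makes it diminished.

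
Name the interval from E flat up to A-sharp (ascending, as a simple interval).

doubly augmented fourth

Counting letters E–F–G–A gives a fourth.
Eb→A# = 7 semitones, 2 wider than the perfect fourth (5), so doubly augmented.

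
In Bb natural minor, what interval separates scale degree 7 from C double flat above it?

diminished third

Scale degree 7 of Bb natural minor is Ab.
Ab up to Cbb: letters A→C make it a third; 2 semitones makes it diminished.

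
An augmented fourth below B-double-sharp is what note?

F##

B down a perfect fourth is F#, so the target letter is F.
From B##, an augmented fourth is 6 semitones down: F##.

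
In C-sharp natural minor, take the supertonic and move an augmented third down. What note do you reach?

Bb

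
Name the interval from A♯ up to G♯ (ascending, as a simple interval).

The letter names run A→G, a span of 6 letter steps, so the interval is some kind of seventh.
A# to G# is 10 semitones. A major seventh is 11, so 10 makes it minor.

minor seventh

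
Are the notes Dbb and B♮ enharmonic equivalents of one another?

Two spellings are enharmonically equivalent only if they share a pitch class.
Here Dbb → 0, B → 11; 0 ≠ 11, so they are not.

No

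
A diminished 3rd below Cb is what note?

A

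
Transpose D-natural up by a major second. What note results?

E

D up a major second is E, so the target letter is E.
From D, a major second is 2 semitones up: E.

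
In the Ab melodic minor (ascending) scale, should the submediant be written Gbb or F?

Each scale degree takes a distinct letter name. Degree 6 of a scale on A must use the letter F.
F and Gbb are enharmonically the same pitch, but only F uses the letter F, so it is the correct spelling here.

F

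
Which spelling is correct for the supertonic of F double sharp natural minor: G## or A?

Each scale degree takes a distinct letter name. Degree 2 of a scale on F must use the letter G.
G## and A are enharmonically the same pitch, but only G## uses the letter G, so it is the correct spelling here.

G##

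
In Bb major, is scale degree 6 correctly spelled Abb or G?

G

Each scale degree takes a distinct letter name. Degree 6 of a scale on B must use the letter G.
G and Abb are enharmonically the same pitch, but only G uses the letter G, so it is the correct spelling here.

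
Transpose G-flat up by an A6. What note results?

E

G up a major sixth is E, so the target letter is E.
From Gb, an augmented sixth is 10 semitones up: E.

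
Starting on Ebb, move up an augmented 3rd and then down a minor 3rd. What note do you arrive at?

An augmented third up from Ebb is G (letter G, 5 semitones up).
A minor third down from G is E (letter E, 3 semitones down).

E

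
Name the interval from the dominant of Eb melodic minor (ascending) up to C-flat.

The dominant of Eb melodic minor (ascending) is Bb.
Bb up to Cb: letters B→C make it a second; 1 semitone makes it minor.

minor second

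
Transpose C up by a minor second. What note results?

A second above C lands on the letter D.
A minor second spans 1 semitone, so C moves to pitch class 1. On the letter D that is Db.

Db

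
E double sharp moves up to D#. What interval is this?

diminished seventh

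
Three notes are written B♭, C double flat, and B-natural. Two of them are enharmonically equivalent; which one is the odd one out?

B

In 12-tone equal temperament, enharmonic equivalents share a pitch class. Bb is pitch class 10; Cbb is pitch class 10; B is pitch class 11.
Bb and Cbb share pitch class 10, while B is pitch class 11.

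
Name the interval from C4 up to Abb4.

diminished sixth

Counting letters C–D–E–F–G–A gives a sixth.
C→Abb = 7 semitones, 2 narrower than the major sixth (9), so diminished.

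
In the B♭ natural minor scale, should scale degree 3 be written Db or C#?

Db

Each scale degree takes a distinct letter name. Degree 3 of a scale on B must use the letter D.
Db and C# are enharmonically the same pitch, but only Db uses the letter D, so it is the correct spelling here.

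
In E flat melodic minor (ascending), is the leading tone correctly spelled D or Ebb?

D

Each scale degree takes a distinct letter name. Degree 7 of a scale on E must use the letter D.
D and Ebb are enharmonically the same pitch, but only D uses the letter D, so it is the correct spelling here.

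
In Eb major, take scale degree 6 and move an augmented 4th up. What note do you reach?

F#

Scale degree 6 of Eb major is C.
An augmented fourth (6 semitones) above C lands on the letter F, giving F#.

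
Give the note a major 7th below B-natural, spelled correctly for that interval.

A seventh below B lands on the letter C.
A major seventh spans 11 semitones, so B moves to pitch class 0. On the letter C that is C.

C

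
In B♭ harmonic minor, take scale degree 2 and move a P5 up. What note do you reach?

G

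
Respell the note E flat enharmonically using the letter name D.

D#

Eb is pitch class 3. The letter D alone is pitch class 2.
To reach pitch class 3 from D requires an offset of +1 semitone, i.e. sharp: D#.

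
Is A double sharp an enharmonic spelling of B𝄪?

No

Two spellings are enharmonically equivalent only if they share a pitch class.
Here A## → 11, B## → 1; 1 ≠ 11, so they are not.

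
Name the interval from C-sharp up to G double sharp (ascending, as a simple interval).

Counting letters C–D–E–F–G gives a fifth.
C#→G## = 8 semitones, 1 wider than the perfect fifth (7), so augmented.

augmented fifth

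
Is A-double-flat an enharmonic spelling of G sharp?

No

Abb is pitch class 7; G# is pitch class 8.
The pitch classes differ (7 vs. 8), so they are not enharmonic equivalents.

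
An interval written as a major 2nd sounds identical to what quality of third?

diminished

A major second spans 2 semitones.
A third spanning 2 semitones is diminished (the major third is 4).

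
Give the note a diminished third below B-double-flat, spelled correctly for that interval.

B down a major third is G, so the target letter is G.
From Bbb, a diminished third is 2 semitones down: G.

G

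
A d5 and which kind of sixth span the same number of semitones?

A diminished fifth spans 6 semitones.
A sixth spanning 6 semitones is doubly diminished (the major sixth is 9).

doubly diminished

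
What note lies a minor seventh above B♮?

A

A seventh above B lands on the letter A.
A minor seventh spans 10 semitones, so B moves to pitch class 9. On the letter A that is A.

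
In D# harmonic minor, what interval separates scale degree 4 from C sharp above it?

Scale degree 4 of D# harmonic minor is G#.
G# up to C#: letters G→C make it a fourth; 5 semitones makes it perfect.

perfect fourth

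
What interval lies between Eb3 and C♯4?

Counting letters E–F–G–A–B–C gives a sixth.
Eb→C# = 10 semitones, 1 wider than the major sixth (9), so augmented.

augmented sixth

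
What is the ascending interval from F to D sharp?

Counting letters F–G–A–B–C–D gives a sixth.
F→D# = 10 semitones, 1 wider than the major sixth (9), so augmented.

augmented sixth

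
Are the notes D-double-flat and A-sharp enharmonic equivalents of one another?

No

Two spellings are enharmonically equivalent only if they share a pitch class.
Here Dbb → 0, A# → 10; 0 ≠ 10, so they are not.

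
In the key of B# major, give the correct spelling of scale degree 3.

D##

Degree 3 takes the letter 2 steps above B, which is D.
In major, degree 3 sits 4 semitones above the tonic. B# + 4 semitones is pitch class 4, spelled on D as D##.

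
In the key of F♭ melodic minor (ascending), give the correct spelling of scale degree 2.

Gb

The Fb melodic minor (ascending) scale runs Fb Gb Abb Bbb Cb Db Eb.
Degree 2 is Gb.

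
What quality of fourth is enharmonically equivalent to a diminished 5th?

augmented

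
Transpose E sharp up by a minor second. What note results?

F#

E up a major second is F#, so the target letter is F.
From E#, a minor second is 1 semitone up: F#.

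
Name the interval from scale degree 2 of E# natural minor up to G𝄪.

Scale degree 2 of E# natural minor is F##.
F## up to G##: letters F→G make it a second; 2 semitones makes it major.

major second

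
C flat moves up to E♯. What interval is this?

doubly augmented third

Counting letters C–D–E gives a third.
Cb→E# = 6 semitones, 2 wider than the major third (4), so doubly augmented.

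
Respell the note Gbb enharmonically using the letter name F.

F

Gbb is pitch class 5. The letter F alone is pitch class 5.
Pitch class 5 on F needs no accidental: F.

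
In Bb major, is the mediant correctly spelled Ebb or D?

Each scale degree takes a distinct letter name. Degree 3 of a scale on B must use the letter D.
D and Ebb are enharmonically the same pitch, but only D uses the letter D, so it is the correct spelling here.

D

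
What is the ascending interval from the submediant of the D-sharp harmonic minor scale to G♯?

major sixth

The submediant of D# harmonic minor is B.
B up to G#: letters B→G make it a sixth; 9 semitones makes it major.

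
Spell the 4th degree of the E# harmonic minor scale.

A#

The E# harmonic minor scale runs E# F## G# A# B# C# D##.
Degree 4 is A#.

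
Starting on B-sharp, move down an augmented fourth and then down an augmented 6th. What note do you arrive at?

Ab

An augmented fourth down from B# is F# (letter F, 6 semitones down).
An augmented sixth down from F# is Ab (letter A, 10 semitones down).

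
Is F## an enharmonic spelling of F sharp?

F## is pitch class 7; F# is pitch class 6.
The pitch classes differ (7 vs. 6), so they are not enharmonic equivalents.

No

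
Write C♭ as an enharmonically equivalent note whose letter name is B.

Plain B sits at the same pitch as Cb, so on the letter B the same pitch needs a natural: B.

B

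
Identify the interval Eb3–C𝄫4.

Counting letters E–F–G–A–B–C gives a sixth.
Eb→Cbb = 7 semitones, 2 narrower than the major sixth (9), so diminished.

diminished sixth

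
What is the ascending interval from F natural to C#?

augmented fifth

Counting letters F–G–A–B–C gives a fifth.
F→C# = 8 semitones, 1 wider than the perfect fifth (7), so augmented.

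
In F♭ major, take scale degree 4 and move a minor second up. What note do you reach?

Cbb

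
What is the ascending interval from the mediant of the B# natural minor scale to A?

diminished fifth

The mediant of B# natural minor is D#.
D# up to A: letters D→A make it a fifth; 6 semitones makes it diminished.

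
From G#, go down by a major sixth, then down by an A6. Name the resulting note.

Db

A major sixth down from G# is B (letter B, 9 semitones down).
An augmented sixth down from B is Db (letter D, 10 semitones down).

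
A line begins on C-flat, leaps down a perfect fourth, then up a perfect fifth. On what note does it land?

Db

A perfect fourth down from Cb is Gb (letter G, 5 semitones down).
A perfect fifth up from Gb is Db (letter D, 7 semitones up).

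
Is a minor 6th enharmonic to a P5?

No

A minor sixth spans 8 semitones; a perfect fifth spans 7.
The spans differ, so they are not enharmonic equivalents.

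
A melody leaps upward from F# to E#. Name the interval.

Counting letters F–G–A–B–C–D–E gives a seventh.
F#→E# = 11 semitones, exactly the major seventh.

major seventh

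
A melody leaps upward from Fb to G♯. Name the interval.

Counting letters F–G gives a second.
Fb→G# = 4 semitones, 2 wider than the major second (2), so doubly augmented.

doubly augmented second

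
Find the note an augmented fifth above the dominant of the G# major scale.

The dominant of G# major is D#.
An augmented fifth (8 semitones) above D# lands on the letter A, giving A##.

A##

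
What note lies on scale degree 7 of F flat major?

The Fb major scale runs Fb Gb Ab Bbb Cb Db Eb.
Degree 7 is Eb.

Eb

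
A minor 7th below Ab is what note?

A seventh below A lands on the letter B.
A minor seventh spans 10 semitones, so Ab moves to pitch class 10. On the letter B that is Bb.

Bb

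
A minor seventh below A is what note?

A down a major seventh is Bb, so the target letter is B.
From A, a minor seventh is 10 semitones down: B.

B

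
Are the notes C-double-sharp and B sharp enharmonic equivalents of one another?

No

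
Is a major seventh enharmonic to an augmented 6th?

No

A major seventh spans 11 semitones; an augmented sixth spans 10.
The spans differ, so they are not enharmonic equivalents.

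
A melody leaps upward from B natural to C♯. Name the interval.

major second

The letter names run B→C, a span of 1 letter step, so the interval is some kind of second.
B to C# is 2 semitones. A major second is 2, so 2 makes it major.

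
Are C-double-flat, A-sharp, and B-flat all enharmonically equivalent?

Yes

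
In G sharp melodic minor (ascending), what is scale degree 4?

The G# melodic minor (ascending) scale runs G# A# B C# D# E# F##.
Degree 4 is C#.

C#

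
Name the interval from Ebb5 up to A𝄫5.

Counting letters E–F–G–A gives a fourth.
Ebb→Abb = 5 semitones, exactly the perfect fourth.

perfect fourth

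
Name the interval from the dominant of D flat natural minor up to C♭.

The dominant of Db natural minor is Ab.
Ab up to Cb: letters A→C make it a third; 3 semitones makes it minor.

minor third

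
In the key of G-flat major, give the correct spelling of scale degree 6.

Eb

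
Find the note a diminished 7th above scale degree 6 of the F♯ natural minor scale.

Cb

Scale degree 6 of F# natural minor is D.
A diminished seventh (9 semitones) above D lands on the letter C, giving Cb.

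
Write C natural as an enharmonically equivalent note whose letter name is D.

Dbb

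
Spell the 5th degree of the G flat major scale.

Db

Degree 5 takes the letter 4 steps above G, which is D.
In major, degree 5 sits 7 semitones above the tonic. Gb + 7 semitones is pitch class 1, spelled on D as Db.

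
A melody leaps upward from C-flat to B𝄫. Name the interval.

The letter names run C→B, a span of 6 letter steps, so the interval is some kind of seventh.
Cb to Bbb is 10 semitones. A major seventh is 11, so 10 makes it minor.

minor seventh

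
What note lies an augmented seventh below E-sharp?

E down a major seventh is F, so the target letter is F.
From E#, an augmented seventh is 12 semitones down: F.

F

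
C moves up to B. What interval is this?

major seventh

Counting letters C–D–E–F–G–A–B gives a seventh.
C→B = 11 semitones, exactly the major seventh.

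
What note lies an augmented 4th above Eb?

E up a perfect fourth is A, so the target letter is A.
From Eb, an augmented fourth is 6 semitones up: A.

A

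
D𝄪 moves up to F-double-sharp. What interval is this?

Counting letters D–E–F gives a third.
D##→F## = 3 semitones, 1 narrower than the major third (4), so minor.

minor third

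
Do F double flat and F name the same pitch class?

Fbb is pitch class 3; F is pitch class 5.
The pitch classes differ (3 vs. 5), so they are not enharmonic equivalents.

No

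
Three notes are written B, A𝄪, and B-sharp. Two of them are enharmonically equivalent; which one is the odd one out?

In 12-tone equal temperament, enharmonic equivalents share a pitch class. B is pitch class 11; A## is pitch class 11; B# is pitch class 0.
B and A## share pitch class 11, while B# is pitch class 0.

B#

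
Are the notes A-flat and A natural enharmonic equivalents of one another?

No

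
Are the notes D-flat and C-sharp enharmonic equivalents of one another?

Yes

Db is pitch class 1; C# is pitch class 1.
All spellings map to pitch class 1, so they are enharmonically equivalent.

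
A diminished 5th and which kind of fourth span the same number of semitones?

A diminished fifth spans 6 semitones.
A fourth spanning 6 semitones is augmented (the perfect fourth is 5).

augmented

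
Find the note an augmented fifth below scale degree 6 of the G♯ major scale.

A

Scale degree 6 of G# major is E#.
An augmented fifth (8 semitones) below E# lands on the letter A, giving A.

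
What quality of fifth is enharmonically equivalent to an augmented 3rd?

An augmented third spans 5 semitones.
A fifth spanning 5 semitones is doubly diminished (the perfect fifth is 7).

doubly diminished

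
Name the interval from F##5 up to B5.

diminished fourth

The letter names run F→B, a span of 3 letter steps, so the interval is some kind of fourth.
F## to B is 4 semitones. A perfect fourth is 5, so 4 makes it diminished.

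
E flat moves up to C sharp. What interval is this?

augmented sixth

The letter names run E→C, a span of 5 letter steps, so the interval is some kind of sixth.
Eb to C# is 10 semitones. A major sixth is 9, so 10 makes it augmented.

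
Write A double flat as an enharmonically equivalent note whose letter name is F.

F##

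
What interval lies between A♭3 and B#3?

Counting letters A–B gives a second.
Ab→B# = 4 semitones, 2 wider than the major second (2), so doubly augmented.

doubly augmented second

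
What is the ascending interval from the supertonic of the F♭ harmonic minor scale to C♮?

The supertonic of Fb harmonic minor is Gb.
Gb up to C: letters G→C make it a fourth; 6 semitones makes it augmented.

augmented fourth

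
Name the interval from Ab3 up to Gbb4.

Counting letters A–B–C–D–E–F–G gives a seventh.
Ab→Gbb = 9 semitones, 2 narrower than the major seventh (11), so diminished.

diminished seventh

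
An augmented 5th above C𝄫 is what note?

Gb

A fifth above C lands on the letter G.
An augmented fifth spans 8 semitones, so Cbb moves to pitch class 6. On the letter G that is Gb.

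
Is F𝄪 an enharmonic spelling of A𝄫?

Yes

F## is pitch class 7; Abb is pitch class 7.
All spellings map to pitch class 7, so they are enharmonically equivalent.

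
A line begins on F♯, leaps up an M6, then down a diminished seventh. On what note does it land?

E##

A major sixth up from F# is D# (letter D, 9 semitones up).
A diminished seventh down from D# is E## (letter E, 9 semitones down).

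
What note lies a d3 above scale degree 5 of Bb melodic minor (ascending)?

Abb

Scale degree 5 of Bb melodic minor (ascending) is F.
A diminished third (2 semitones) above F lands on the letter A, giving Abb.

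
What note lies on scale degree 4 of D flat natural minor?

Degree 4 takes the letter 3 steps above D, which is G.
In natural minor, degree 4 sits 5 semitones above the tonic. Db + 5 semitones is pitch class 6, spelled on G as Gb.

Gb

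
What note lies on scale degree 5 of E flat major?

Bb

Degree 5 takes the letter 4 steps above E, which is B.
In major, degree 5 sits 7 semitones above the tonic. Eb + 7 semitones is pitch class 10, spelled on B as Bb.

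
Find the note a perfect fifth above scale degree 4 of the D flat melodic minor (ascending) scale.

Scale degree 4 of Db melodic minor (ascending) is Gb.
A perfect fifth (7 semitones) above Gb lands on the letter D, giving Db.

Db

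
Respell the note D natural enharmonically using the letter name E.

Plain E sits 2 semitones above D, so on the letter E the same pitch needs a double flat: Ebb.

Ebb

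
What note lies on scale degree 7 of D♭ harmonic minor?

C

The Db harmonic minor scale runs Db Eb Fb Gb Ab Bbb C.
Degree 7 is C.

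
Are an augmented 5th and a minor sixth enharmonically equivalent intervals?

Yes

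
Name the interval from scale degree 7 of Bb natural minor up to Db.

Scale degree 7 of Bb natural minor is Ab.
Ab up to Db: letters A→D make it a fourth; 5 semitones makes it perfect.

perfect fourth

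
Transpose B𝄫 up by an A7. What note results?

A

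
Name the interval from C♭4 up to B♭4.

major seventh

The letter names run C→B, a span of 6 letter steps, so the interval is some kind of seventh.
Cb to Bb is 11 semitones. A major seventh is 11, so 11 makes it major.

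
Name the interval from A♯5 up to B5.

The letter names run A→B, a span of 1 letter step, so the interval is some kind of second.
A# to B is 1 semitone. A major second is 2, so 1 makes it minor.

minor second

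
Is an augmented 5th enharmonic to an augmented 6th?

An augmented fifth spans 8 semitones; an augmented sixth spans 10.
The spans differ, so they are not enharmonic equivalents.

No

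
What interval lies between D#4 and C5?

diminished seventh

Counting letters D–E–F–G–A–B–C gives a seventh.
D#→C = 9 semitones, 2 narrower than the major seventh (11), so diminished.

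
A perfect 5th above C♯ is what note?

G#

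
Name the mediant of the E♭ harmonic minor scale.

Gb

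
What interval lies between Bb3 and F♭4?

diminished fifth

The letter names run B→F, a span of 4 letter steps, so the interval is some kind of fifth.
Bb to Fb is 6 semitones. A perfect fifth is 7, so 6 makes it diminished.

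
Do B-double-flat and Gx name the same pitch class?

Yes

Bbb is pitch class 9; G## is pitch class 9.
All spellings map to pitch class 9, so they are enharmonically equivalent.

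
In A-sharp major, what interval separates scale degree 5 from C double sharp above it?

Scale degree 5 of A# major is E#.
E# up to C##: letters E→C make it a sixth; 9 semitones makes it major.

major sixth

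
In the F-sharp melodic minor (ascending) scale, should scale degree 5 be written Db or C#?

C#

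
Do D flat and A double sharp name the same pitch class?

Two spellings are enharmonically equivalent only if they share a pitch class.
Here Db → 1, A## → 11; 1 ≠ 11, so they are not.

No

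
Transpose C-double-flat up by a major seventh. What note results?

Bbb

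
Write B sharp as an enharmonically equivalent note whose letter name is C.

C

Plain C sits at the same pitch as B#, so on the letter C the same pitch needs a natural: C.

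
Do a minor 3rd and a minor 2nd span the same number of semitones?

No

A minor third spans 3 semitones; a minor second spans 1.
The spans differ, so they are not enharmonic equivalents.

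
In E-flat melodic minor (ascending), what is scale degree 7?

D

Degree 7 takes the letter 6 steps above E, which is D.
In melodic minor (ascending), degree 7 sits 11 semitones above the tonic. Eb + 11 semitones is pitch class 2, spelled on D as D.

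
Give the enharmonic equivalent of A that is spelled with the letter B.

Bbb

Plain B sits 2 semitones above A, so on the letter B the same pitch needs a double flat: Bbb.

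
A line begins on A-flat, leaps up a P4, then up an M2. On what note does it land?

Eb

A perfect fourth up from Ab is Db (letter D, 5 semitones up).
A major second up from Db is Eb (letter E, 2 semitones up).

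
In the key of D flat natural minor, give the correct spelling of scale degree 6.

Bbb

The Db natural minor scale runs Db Eb Fb Gb Ab Bbb Cb.
Degree 6 is Bbb.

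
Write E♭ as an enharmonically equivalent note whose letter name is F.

Fbb

Plain F sits 2 semitones above Eb, so on the letter F the same pitch needs a double flat: Fbb.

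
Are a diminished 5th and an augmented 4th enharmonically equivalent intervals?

A diminished fifth spans 6 semitones; an augmented fourth spans 6.
They are enharmonically equivalent.

Yes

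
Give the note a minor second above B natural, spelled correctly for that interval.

C

A second above B lands on the letter C.
A minor second spans 1 semitone, so B moves to pitch class 0. On the letter C that is C.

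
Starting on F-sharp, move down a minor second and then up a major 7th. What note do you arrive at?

D##

A minor second down from F# is E# (letter E, 1 semitone down).
A major seventh up from E# is D## (letter D, 11 semitones up).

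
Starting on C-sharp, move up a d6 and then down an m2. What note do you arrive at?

G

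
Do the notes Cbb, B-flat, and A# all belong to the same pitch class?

Cbb = pitch class 10 and Bb = pitch class 10 and A# = pitch class 10 — the same pitch class, so they are enharmonic equivalents.

Yes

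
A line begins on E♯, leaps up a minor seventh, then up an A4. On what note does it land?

A minor seventh up from E# is D# (letter D, 10 semitones up).
An augmented fourth up from D# is G## (letter G, 6 semitones up).

G##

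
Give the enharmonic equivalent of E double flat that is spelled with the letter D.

D

Ebb is pitch class 2. The letter D alone is pitch class 2.
Pitch class 2 on D needs no accidental: D.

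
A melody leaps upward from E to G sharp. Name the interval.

major third

The letter names run E→G, a span of 2 letter steps, so the interval is some kind of third.
E to G# is 4 semitones. A major third is 4, so 4 makes it major.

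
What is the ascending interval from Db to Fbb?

The letter names run D→F, a span of 2 letter steps, so the interval is some kind of third.
Db to Fbb is 2 semitones. A major third is 4, so 2 makes it diminished.

diminished third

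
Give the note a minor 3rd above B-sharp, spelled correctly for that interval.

D#

B up a major third is D#, so the target letter is D.
From B#, a minor third is 3 semitones up: D#.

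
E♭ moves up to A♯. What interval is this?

doubly augmented fourth

The letter names run E→A, a span of 3 letter steps, so the interval is some kind of fourth.
Eb to A# is 7 semitones. A perfect fourth is 5, so 7 makes it doubly augmented.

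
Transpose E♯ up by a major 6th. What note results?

E up a major sixth is C#, so the target letter is C.
From E#, a major sixth is 9 semitones up: C##.

C##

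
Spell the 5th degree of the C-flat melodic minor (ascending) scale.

Gb

The Cb melodic minor (ascending) scale runs Cb Db Ebb Fb Gb Ab Bb.
Degree 5 is Gb.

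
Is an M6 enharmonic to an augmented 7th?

A major sixth spans 9 semitones; an augmented seventh spans 12.
The spans differ, so they are not enharmonic equivalents.

No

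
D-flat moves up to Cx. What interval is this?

doubly augmented seventh

Counting letters D–E–F–G–A–B–C gives a seventh.
Db→C## = 13 semitones, 2 wider than the major seventh (11), so doubly augmented.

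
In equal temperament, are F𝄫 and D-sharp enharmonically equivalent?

Fbb is pitch class 3; D# is pitch class 3.
All spellings map to pitch class 3, so they are enharmonically equivalent.

Yes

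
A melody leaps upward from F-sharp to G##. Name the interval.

augmented second

The letter names run F→G, a span of 1 letter step, so the interval is some kind of second.
F# to G## is 3 semitones. A major second is 2, so 3 makes it augmented.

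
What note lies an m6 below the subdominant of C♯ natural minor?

A#

The subdominant of C# natural minor is F#.
A minor sixth (8 semitones) below F# lands on the letter A, giving A#.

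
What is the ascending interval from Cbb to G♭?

Counting letters C–D–E–F–G gives a fifth.
Cbb→Gb = 8 semitones, 1 wider than the perfect fifth (7), so augmented.

augmented fifth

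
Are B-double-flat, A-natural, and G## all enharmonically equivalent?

Yes

Bbb = pitch class 9 and A = pitch class 9 and G## = pitch class 9 — the same pitch class, so they are enharmonic equivalents.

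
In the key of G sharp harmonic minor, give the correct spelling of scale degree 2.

A#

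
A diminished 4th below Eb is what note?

B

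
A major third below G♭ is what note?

Ebb

G down a major third is Eb, so the target letter is E.
From Gb, a major third is 4 semitones down: Ebb.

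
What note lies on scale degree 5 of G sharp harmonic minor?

The G# harmonic minor scale runs G# A# B C# D# E F##.
Degree 5 is D#.

D#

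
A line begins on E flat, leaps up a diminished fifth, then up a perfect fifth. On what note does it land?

A diminished fifth up from Eb is Bbb (letter B, 6 semitones up).
A perfect fifth up from Bbb is Fb (letter F, 7 semitones up).

Fb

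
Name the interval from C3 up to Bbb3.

The letter names run C→B, a span of 6 letter steps, so the interval is some kind of seventh.
C to Bbb is 9 semitones. A major seventh is 11, so 9 makes it diminished.

diminished seventh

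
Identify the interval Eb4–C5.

major sixth

The letter names run E→C, a span of 5 letter steps, so the interval is some kind of sixth.
Eb to C is 9 semitones. A major sixth is 9, so 9 makes it major.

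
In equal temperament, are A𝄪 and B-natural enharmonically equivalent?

Yes

A## is pitch class 11; B is pitch class 11.
All spellings map to pitch class 11, so they are enharmonically equivalent.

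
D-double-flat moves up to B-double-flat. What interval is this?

major sixth

Counting letters D–E–F–G–A–B gives a sixth.
Dbb→Bbb = 9 semitones, exactly the major sixth.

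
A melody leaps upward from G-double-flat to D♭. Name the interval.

augmented fifth

The letter names run G→D, a span of 4 letter steps, so the interval is some kind of fifth.
Gbb to Db is 8 semitones. A perfect fifth is 7, so 8 makes it augmented.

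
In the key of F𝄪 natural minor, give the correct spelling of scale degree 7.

E#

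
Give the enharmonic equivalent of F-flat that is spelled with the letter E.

E

Fb is pitch class 4. The letter E alone is pitch class 4.
Pitch class 4 on E needs no accidental: E.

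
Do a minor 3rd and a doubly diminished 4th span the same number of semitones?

Yes

A minor third spans 3 semitones; a doubly diminished fourth spans 3.
They are enharmonically equivalent.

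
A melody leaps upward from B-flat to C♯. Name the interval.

The letter names run B→C, a span of 1 letter step, so the interval is some kind of second.
Bb to C# is 3 semitones. A major second is 2, so 3 makes it augmented.

augmented second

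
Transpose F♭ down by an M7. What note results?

F down a major seventh is Gb, so the target letter is G.
From Fb, a major seventh is 11 semitones down: Gbb.

Gbb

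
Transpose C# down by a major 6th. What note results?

E

A sixth below C lands on the letter E.
A major sixth spans 9 semitones, so C# moves to pitch class 4. On the letter E that is E.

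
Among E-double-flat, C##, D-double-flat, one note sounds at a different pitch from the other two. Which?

Dbb

In 12-tone equal temperament, enharmonic equivalents share a pitch class. Ebb is pitch class 2; C## is pitch class 2; Dbb is pitch class 0.
Ebb and C## share pitch class 2, while Dbb is pitch class 0.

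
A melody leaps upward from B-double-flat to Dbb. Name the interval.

The letter names run B→D, a span of 2 letter steps, so the interval is some kind of third.
Bbb to Dbb is 3 semitones. A major third is 4, so 3 makes it minor.

minor third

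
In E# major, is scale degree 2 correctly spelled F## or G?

Each scale degree takes a distinct letter name. Degree 2 of a scale on E must use the letter F.
F## and G are enharmonically the same pitch, but only F## uses the letter F, so it is the correct spelling here.

F##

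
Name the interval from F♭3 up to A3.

The letter names run F→A, a span of 2 letter steps, so the interval is some kind of third.
Fb to A is 5 semitones. A major third is 4, so 5 makes it augmented.

augmented third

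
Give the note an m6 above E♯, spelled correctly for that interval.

C#

A sixth above E lands on the letter C.
A minor sixth spans 8 semitones, so E# moves to pitch class 1. On the letter C that is C#.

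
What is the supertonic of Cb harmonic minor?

Db

Degree 2 takes the letter 1 step above C, which is D.
In harmonic minor, degree 2 sits 2 semitones above the tonic. Cb + 2 semitones is pitch class 1, spelled on D as Db.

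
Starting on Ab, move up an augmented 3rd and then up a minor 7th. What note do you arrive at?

An augmented third up from Ab is C# (letter C, 5 semitones up).
A minor seventh up from C# is B (letter B, 10 semitones up).

B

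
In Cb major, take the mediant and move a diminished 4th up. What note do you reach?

The mediant of Cb major is Eb.
A diminished fourth (4 semitones) above Eb lands on the letter A, giving Abb.

Abb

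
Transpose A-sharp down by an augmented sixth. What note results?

C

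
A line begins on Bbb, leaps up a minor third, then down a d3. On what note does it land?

A minor third up from Bbb is Dbb (letter D, 3 semitones up).
A diminished third down from Dbb is Bb (letter B, 2 semitones down).

Bb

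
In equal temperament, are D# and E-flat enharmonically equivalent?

Yes

D# is pitch class 3; Eb is pitch class 3.
All spellings map to pitch class 3, so they are enharmonically equivalent.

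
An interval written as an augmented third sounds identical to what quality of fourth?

perfect

An augmented third spans 5 semitones.
A fourth spanning 5 semitones is perfect (the perfect fourth is 5).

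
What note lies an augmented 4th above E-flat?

A

E up a perfect fourth is A, so the target letter is A.
From Eb, an augmented fourth is 6 semitones up: A.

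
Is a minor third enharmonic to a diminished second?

No

A minor third spans 3 semitones; a diminished second spans 0.
The spans differ, so they are not enharmonic equivalents.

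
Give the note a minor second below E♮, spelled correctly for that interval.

A second below E lands on the letter D.
A minor second spans 1 semitone, so E moves to pitch class 3. On the letter D that is D#.

D#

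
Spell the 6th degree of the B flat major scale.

G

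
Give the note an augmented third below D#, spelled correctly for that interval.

Bb

A third below D lands on the letter B.
An augmented third spans 5 semitones, so D# moves to pitch class 10. On the letter B that is Bb.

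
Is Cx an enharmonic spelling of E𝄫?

C## = pitch class 2 and Ebb = pitch class 2 — the same pitch class, so they are enharmonic equivalents.

Yes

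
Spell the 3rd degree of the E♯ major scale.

The E# major scale runs E# F## G## A# B# C## D##.
Degree 3 is G##.

G##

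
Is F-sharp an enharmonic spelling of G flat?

F# = pitch class 6 and Gb = pitch class 6 — the same pitch class, so they are enharmonic equivalents.

Yes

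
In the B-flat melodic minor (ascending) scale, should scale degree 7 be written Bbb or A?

A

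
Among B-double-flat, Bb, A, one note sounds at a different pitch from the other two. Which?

Bb

In 12-tone equal temperament, enharmonic equivalents share a pitch class. Bbb is pitch class 9; Bb is pitch class 10; A is pitch class 9.
Bbb and A share pitch class 9, while Bb is pitch class 10.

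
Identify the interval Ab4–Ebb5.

diminished fifth

The letter names run A→E, a span of 4 letter steps, so the interval is some kind of fifth.
Ab to Ebb is 6 semitones. A perfect fifth is 7, so 6 makes it diminished.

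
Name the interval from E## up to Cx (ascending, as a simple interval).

minor sixth

Counting letters E–F–G–A–B–C gives a sixth.
E##→C## = 8 semitones, 1 narrower than the major sixth (9), so minor.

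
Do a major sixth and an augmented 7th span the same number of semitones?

A major sixth spans 9 semitones; an augmented seventh spans 12.
The spans differ, so they are not enharmonic equivalents.

No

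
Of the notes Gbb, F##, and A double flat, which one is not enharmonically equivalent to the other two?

Gbb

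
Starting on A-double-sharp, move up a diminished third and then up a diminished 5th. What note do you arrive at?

G

A diminished third up from A## is C# (letter C, 2 semitones up).
A diminished fifth up from C# is G (letter G, 6 semitones up).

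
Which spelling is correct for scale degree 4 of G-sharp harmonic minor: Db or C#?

Each scale degree takes a distinct letter name. Degree 4 of a scale on G must use the letter C.
C# and Db are enharmonically the same pitch, but only C# uses the letter C, so it is the correct spelling here.

C#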